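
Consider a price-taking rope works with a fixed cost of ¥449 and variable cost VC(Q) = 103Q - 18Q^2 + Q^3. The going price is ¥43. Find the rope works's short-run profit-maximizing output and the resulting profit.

AVC = 103 - 18Q + Q^2 has its minimum ¥22 at Q = 9; price ¥43 clears that bar, so the firm operates.
MC = 103 - 36Q + 3Q^2. Setting P = MC and taking the root on the rising branch gives Q* = 10.
TR = 43·10 = 430. TC = 449 + 230 = 679. Profit = 430 − 679 = -¥249.
Shutting down would mean losing the fixed cost of ¥449, so operating at a loss of ¥249 is better by ¥200.

Profit = -¥249 at Q = 10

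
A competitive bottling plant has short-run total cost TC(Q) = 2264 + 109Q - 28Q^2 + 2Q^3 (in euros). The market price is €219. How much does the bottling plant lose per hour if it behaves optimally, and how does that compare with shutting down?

Profit = -€328 at Q = 11

AVC = 109 - 28Q + 2Q^2; min AVC = €11 at Q = 7. Since P = €219 ≥ min AVC, the firm produces.
With MC = 109 - 56Q + 6Q^2, P = MC on the upward-sloping part at Q* = 11.
TR = 219·11 = 2409. TC = 2264 + 473 = 2737. Profit = 2409 − 2737 = -€328.
Shutting down would mean losing the fixed cost of €2264, so operating at a loss of €328 is better by €1936.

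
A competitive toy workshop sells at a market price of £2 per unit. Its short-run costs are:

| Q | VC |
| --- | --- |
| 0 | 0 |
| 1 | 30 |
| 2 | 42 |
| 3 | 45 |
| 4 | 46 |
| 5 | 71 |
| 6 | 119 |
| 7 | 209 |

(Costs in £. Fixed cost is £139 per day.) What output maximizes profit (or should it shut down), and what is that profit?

Q = 0 (shut down); profit = -£139

Profit at each row (π = 2Q − TC): Q=0: -139; Q=1: -167; Q=2: -177; Q=3: -178; Q=4: -177; Q=5: -200; Q=6: -246; Q=7: -334.
Profit is highest at Q = 0. Equivalently, the lowest AVC in the table is 46/4 ≈ £11.50 at Q = 4, and P = £2 falls below it — price never covers variable cost, so the firm shuts down and loses only its fixed cost.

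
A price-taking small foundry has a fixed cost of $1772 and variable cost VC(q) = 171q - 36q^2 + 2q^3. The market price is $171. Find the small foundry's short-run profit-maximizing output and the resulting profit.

Profit = -$44 at q = 12

AVC = 171 - 36q + 2q^2; min AVC = $9 at q = 9. Since P = $171 ≥ min AVC, the firm produces.
MC = 171 - 72q + 6q^2. Setting P = MC and taking the root on the rising branch gives q* = 12.
TR = 171·12 = 2052. TC = 1772 + 324 = 2096. Profit = 2052 − 2096 = -$44.
Shutting down would mean losing the fixed cost of $1772, so operating at a loss of $44 is better by $1728.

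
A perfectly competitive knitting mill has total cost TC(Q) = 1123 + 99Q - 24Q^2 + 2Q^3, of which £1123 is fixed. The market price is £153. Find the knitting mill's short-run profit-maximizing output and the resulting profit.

Profit = -£151 at Q = 9

AVC = 99 - 24Q + 2Q^2 has its minimum £27 at Q = 6; price £153 clears that bar, so the firm operates.
With MC = 99 - 48Q + 6Q^2, P = MC on the upward-sloping part at Q* = 9.
TR = 153·9 = 1377. TC = 1123 + 405 = 1528. Profit = 1377 − 1528 = -£151.
That loss of £151 beats the £1123 the firm would lose by shutting down; producing recovers £972 of fixed cost.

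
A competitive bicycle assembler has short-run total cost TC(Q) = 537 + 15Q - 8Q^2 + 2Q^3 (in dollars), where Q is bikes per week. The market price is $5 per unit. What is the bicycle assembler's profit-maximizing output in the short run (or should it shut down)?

Shut down

From TC, MC = TC'(Q) = 15 - 16Q + 6Q^2 and AVC = VC/Q = 15 - 8Q + 2Q^2.
AVC is minimized where dAVC/dQ = -8 + 4Q = 0, at Q = 2; min AVC = 15 - 8·2 + 2·2^2 = $7.
Since P = $5 < min AVC = $7, price fails to cover variable cost at any output.
Shutting down limits the loss to fixed cost, $537.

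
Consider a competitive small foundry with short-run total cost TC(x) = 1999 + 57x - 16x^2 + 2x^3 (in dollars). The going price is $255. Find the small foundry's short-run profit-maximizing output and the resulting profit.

Profit = -$379 at x = 9

AVC = 57 - 16x + 2x^2; min AVC = $25 at x = 4. Since P = $255 ≥ min AVC, the firm produces.
With MC = 57 - 32x + 6x^2, P = MC on the upward-sloping part at x* = 9.
TR = 255·9 = 2295. TC = 1999 + 675 = 2674. Profit = 2295 − 2674 = -$379.
Shutting down would mean losing the fixed cost of $1999, so operating at a loss of $379 is better by $1620.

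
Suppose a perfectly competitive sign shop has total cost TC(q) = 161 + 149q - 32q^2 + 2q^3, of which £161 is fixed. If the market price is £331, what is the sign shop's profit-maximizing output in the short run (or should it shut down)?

Strip out fixed cost: VC = 149q - 32q^2 + 2q^3. Then AVC = 149 - 32q + 2q^2 and MC = 149 - 64q + 6q^2.
AVC is minimized where dAVC/dq = -32 + 4q = 0, at q = 8; min AVC = 149 - 32·8 + 2·8^2 = £21.
P = £331 exceeds min AVC = £21, so the firm stays open.
Solving P = MC: -182 - 64q + 6q^2 = 0 ⇒ q = -7/3 or 13. On the upward-sloping branch, q* = 13.
Check: AVC at q = 13 is £71 ≤ P, so revenue covers variable cost.
Profit = P·q − TC = 331·13 − 1084 = £3219.

Produce at q = 13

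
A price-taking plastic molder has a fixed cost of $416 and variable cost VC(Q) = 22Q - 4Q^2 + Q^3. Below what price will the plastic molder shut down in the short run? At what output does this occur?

The firm shuts down when price falls below the minimum of average variable cost. AVC = VC/Q = 22 - 4Q + Q^2.
At the minimum of AVC, MC = AVC. MC = 22 - 8Q + 3Q^2; setting MC = AVC gives 2Q^2 - 4Q = 0, so Q = 2. min AVC = 18.
The firm shuts down for any P below $18.

$18 per unit, at Q = 2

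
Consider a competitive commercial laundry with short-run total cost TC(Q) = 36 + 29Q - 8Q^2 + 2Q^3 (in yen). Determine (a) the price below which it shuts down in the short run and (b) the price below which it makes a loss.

Shutdown price = min AVC. AVC = 29 - 8Q + 2Q^2, with vertex at Q = 2 and minimum ¥21.
ATC = 36/Q + 29 - 8Q + 2Q^2. Setting dATC/dQ = −36/Q^2 − 8 + 4Q = 0 gives Q = 3 (since 4·3^3 − 8·3^2 = 36).
min ATC = 36/3 + 29 − 8·3 + 2·3^2 = ¥35. That is the break-even price.
For ¥21 ≤ P < ¥35 the firm produces at a loss; below ¥21 it shuts down.

Shutdown price = ¥21; break-even price = ¥35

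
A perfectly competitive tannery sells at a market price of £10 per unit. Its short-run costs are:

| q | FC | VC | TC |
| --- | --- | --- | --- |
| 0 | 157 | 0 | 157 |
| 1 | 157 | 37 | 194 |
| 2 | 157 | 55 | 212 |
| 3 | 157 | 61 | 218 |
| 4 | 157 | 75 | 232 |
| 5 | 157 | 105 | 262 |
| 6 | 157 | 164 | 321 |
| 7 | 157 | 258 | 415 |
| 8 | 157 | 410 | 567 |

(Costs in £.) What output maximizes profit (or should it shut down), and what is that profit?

Compute π = P·q − TC at each output: q=0: -157; q=1: -184; q=2: -192; q=3: -188; q=4: -192; q=5: -212; q=6: -261; q=7: -345; q=8: -487.
Profit is highest at q = 0. Equivalently, the lowest AVC in the table is 75/4 ≈ £18.75 at q = 4, and P = £10 falls below it — price never covers variable cost, so the firm shuts down and loses only its fixed cost.

q = 0 (shut down); profit = -£157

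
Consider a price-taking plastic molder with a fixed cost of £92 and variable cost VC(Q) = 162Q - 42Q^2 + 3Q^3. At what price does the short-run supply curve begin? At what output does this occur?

Short-run supply begins at min AVC. From VC = 162Q - 42Q^2 + 3Q^3, AVC = 162 - 42Q + 3Q^2.
At the minimum of AVC, MC = AVC. MC = 162 - 84Q + 9Q^2; setting MC = AVC gives 6Q^2 - 42Q = 0, so Q = 7. min AVC = 15.
The firm shuts down for any P below £15.

£15 per unit, at Q = 7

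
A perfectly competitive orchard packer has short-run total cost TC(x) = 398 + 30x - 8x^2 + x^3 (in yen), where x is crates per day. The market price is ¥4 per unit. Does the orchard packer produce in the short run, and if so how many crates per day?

Shut down

From TC, MC = TC'(x) = 30 - 16x + 3x^2 and AVC = VC/x = 30 - 8x + x^2.
AVC hits its minimum where MC = AVC, at x = 4, giving min AVC = 30 - 8·4 + 4^2 = ¥14.
P = ¥4 lies below min AVC = ¥14; no output level covers variable cost.
Shutting down limits the loss to fixed cost, ¥398.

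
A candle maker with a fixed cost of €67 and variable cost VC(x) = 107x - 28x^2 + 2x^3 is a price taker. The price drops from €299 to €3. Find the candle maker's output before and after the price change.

Output falls from 12 to 0 (the firm shuts down)

MC = 107 - 56x + 6x^2; the shutdown threshold is min AVC = €9 (at x = 7).
With P = €299 above the shutdown price, P = MC gives x = 12.
At P = €3 < min AVC = €9, price no longer covers variable cost at any output, so the firm shuts down: x = 0.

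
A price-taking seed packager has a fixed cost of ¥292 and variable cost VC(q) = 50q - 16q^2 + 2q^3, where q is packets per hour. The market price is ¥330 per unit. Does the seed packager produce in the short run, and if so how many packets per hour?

Strip out fixed cost: VC = 50q - 16q^2 + 2q^3. Then AVC = 50 - 16q + 2q^2 and MC = 50 - 32q + 6q^2.
The AVC parabola has its vertex at q = 16/4 = 4, where AVC = 50 - 16·4 + 2·4^2 = ¥18.
Since P = ¥330 ≥ min AVC = ¥18, price covers variable cost and the firm should produce.
Set P = MC: 330 = 50 - 32q + 6q^2 → -280 - 32q + 6q^2 = 0. The roots are q = -14/3 and q = 10; the profit-maximizing output is on the rising part of MC, so q* = 10.
Check: AVC at q = 10 is ¥90 ≤ P, so revenue covers variable cost.
Profit = P·q − TC = 330·10 − 1192 = ¥2108.

Produce at q = 10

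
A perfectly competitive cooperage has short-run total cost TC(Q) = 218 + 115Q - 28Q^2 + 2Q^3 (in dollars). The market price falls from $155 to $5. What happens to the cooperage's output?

Output falls from 10 to 0 (the firm shuts down)

MC = 115 - 56Q + 6Q^2; the shutdown threshold is min AVC = $17 (at Q = 7).
At P = $155 ≥ min AVC, set P = MC on the rising branch: Q = 10.
At P = $5 < min AVC = $17, price no longer covers variable cost at any output, so the firm shuts down: Q = 0.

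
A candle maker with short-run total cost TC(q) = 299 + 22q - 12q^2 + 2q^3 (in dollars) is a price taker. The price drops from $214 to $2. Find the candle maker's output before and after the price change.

Output falls from 8 to 0 (the firm shuts down)

AVC = 22 - 12q + 2q^2, minimized at q = 3 where min AVC = $4. MC = 22 - 24q + 6q^2.
At P = $214 ≥ min AVC, set P = MC on the rising branch: q = 8.
At P = $2 < min AVC = $4, price no longer covers variable cost at any output, so the firm shuts down: q = 0.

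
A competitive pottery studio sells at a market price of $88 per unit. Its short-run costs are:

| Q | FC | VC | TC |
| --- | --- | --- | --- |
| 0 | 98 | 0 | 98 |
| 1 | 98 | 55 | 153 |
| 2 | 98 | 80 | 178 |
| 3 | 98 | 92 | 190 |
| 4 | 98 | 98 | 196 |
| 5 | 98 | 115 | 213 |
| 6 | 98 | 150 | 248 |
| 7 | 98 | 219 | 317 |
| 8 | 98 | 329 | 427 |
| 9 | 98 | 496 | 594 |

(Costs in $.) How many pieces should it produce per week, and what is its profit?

Q = 7; profit = $299

Compute π = P·Q − TC at each output: Q=0: -98; Q=1: -65; Q=2: -2; Q=3: 74; Q=4: 156; Q=5: 227; Q=6: 280; Q=7: 299; Q=8: 277; Q=9: 198.
Profit is maximized at Q = 7. AVC there is 219/7 = $31.29 ≤ P, so producing beats shutting down (which would give -$98).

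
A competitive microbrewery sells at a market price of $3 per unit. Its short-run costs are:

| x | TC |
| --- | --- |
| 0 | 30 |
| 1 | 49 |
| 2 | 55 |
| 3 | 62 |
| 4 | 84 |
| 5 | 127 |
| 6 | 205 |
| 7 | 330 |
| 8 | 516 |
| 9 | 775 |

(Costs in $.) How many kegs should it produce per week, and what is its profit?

Tabulate TR − TC: x=0: -30; x=1: -46; x=2: -49; x=3: -53; x=4: -72; x=5: -112; x=6: -187; x=7: -309; x=8: -492; x=9: -748.
Profit is highest at x = 0. Equivalently, the lowest AVC in the table is 32/3 ≈ $10.67 at x = 3, and P = $3 falls below it — price never covers variable cost, so the firm shuts down and loses only its fixed cost.

x = 0 (shut down); profit = -$30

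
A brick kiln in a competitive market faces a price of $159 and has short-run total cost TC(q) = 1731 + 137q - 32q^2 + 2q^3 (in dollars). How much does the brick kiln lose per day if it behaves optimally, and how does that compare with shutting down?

Profit = -$279 at q = 11

AVC = 137 - 32q + 2q^2; min AVC = $9 at q = 8. Since P = $159 ≥ min AVC, the firm produces.
With MC = 137 - 64q + 6q^2, P = MC on the upward-sloping part at q* = 11.
TR = 159·11 = 1749. TC = 1731 + 297 = 2028. Profit = 1749 − 2028 = -$279.
By producing, the firm covers all variable cost plus $1452 of fixed cost; shutting down would lose the full $1731.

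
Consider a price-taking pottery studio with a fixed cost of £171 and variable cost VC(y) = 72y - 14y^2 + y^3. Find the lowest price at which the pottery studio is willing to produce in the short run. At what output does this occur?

£23 per unit, at y = 7

Short-run supply begins at min AVC. From VC = 72y - 14y^2 + y^3, AVC = 72 - 14y + y^2.
dAVC/dy = -14 + 2y = 0 gives y = 7. min AVC = 72 - 14·7 + 7^2 = 23.
The firm shuts down for any P below £23.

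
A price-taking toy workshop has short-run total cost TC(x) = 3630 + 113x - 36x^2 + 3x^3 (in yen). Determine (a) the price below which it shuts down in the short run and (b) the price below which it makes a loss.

Shutdown price = min AVC. AVC = 113 - 36x + 3x^2, with vertex at x = 6 and minimum ¥5.
ATC = 3630/x + 113 - 36x + 3x^2. Setting dATC/dx = −3630/x^2 − 36 + 6x = 0 gives x = 11 (since 6·11^3 − 36·11^2 = 3630).
min ATC = 3630/11 + 113 − 36·11 + 3·11^2 = ¥410. That is the break-even price.
For ¥5 ≤ P < ¥410 the firm produces at a loss; below ¥5 it shuts down.

Shutdown price = ¥5; break-even price = ¥410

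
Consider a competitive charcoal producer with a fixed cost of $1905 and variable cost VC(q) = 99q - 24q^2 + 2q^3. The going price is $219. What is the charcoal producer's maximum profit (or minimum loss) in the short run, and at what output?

Profit = -$305 at q = 10

AVC = 99 - 24q + 2q^2 has its minimum $27 at q = 6; price $219 clears that bar, so the firm operates.
MC = 99 - 48q + 6q^2. Setting P = MC and taking the root on the rising branch gives q* = 10.
TR = 219·10 = 2190. TC = 1905 + 590 = 2495. Profit = 2190 − 2495 = -$305.
That loss of $305 beats the $1905 the firm would lose by shutting down; producing recovers $1600 of fixed cost.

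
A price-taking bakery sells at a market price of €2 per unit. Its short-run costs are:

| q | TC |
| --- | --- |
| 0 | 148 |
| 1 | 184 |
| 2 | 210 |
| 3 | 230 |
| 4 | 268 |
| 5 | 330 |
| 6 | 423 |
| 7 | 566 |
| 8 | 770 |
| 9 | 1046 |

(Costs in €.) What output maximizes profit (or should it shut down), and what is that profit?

q = 0 (shut down); profit = -€148

Tabulate TR − TC: q=0: -148; q=1: -182; q=2: -206; q=3: -224; q=4: -260; q=5: -320; q=6: -411; q=7: -552; q=8: -754; q=9: -1028.
Profit is highest at q = 0. Equivalently, the lowest AVC in the table is 82/3 ≈ €27.33 at q = 3, and P = €2 falls below it — price never covers variable cost, so the firm shuts down and loses only its fixed cost.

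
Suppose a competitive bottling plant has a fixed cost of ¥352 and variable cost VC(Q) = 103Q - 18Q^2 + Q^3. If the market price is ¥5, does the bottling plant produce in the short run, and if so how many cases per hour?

Strip out fixed cost: VC = 103Q - 18Q^2 + Q^3. Then AVC = 103 - 18Q + Q^2 and MC = 103 - 36Q + 3Q^2.
AVC is minimized where dAVC/dQ = -18 + 2Q = 0, at Q = 9; min AVC = 103 - 18·9 + 9^2 = ¥22.
Since P = ¥5 < min AVC = ¥22, price fails to cover variable cost at any output.
Shutting down limits the loss to fixed cost, ¥352.

Shut down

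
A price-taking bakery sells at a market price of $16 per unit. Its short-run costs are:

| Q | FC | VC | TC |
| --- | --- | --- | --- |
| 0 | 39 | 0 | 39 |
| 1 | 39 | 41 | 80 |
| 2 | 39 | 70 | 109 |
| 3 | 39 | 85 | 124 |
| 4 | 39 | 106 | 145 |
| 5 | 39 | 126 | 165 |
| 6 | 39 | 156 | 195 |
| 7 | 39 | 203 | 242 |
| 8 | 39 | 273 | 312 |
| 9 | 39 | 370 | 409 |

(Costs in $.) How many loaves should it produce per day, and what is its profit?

Q = 0 (shut down); profit = -$39

Profit at each row (π = 16Q − TC): Q=0: -39; Q=1: -64; Q=2: -77; Q=3: -76; Q=4: -81; Q=5: -85; Q=6: -99; Q=7: -130; Q=8: -184; Q=9: -265.
Profit is highest at Q = 0. Equivalently, the lowest AVC in the table is 126/5 ≈ $25.20 at Q = 5, and P = $16 falls below it — price never covers variable cost, so the firm shuts down and loses only its fixed cost.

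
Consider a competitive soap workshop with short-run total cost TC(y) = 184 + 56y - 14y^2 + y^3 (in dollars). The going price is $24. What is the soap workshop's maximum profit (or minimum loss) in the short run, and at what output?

AVC = 56 - 14y + y^2 has its minimum $7 at y = 7; price $24 clears that bar, so the firm operates.
MC = 56 - 28y + 3y^2. Setting P = MC and taking the root on the rising branch gives y* = 8.
TR = 24·8 = 192. TC = 184 + 64 = 248. Profit = 192 − 248 = -$56.
By producing, the firm covers all variable cost plus $128 of fixed cost; shutting down would lose the full $184.

Profit = -$56 at y = 8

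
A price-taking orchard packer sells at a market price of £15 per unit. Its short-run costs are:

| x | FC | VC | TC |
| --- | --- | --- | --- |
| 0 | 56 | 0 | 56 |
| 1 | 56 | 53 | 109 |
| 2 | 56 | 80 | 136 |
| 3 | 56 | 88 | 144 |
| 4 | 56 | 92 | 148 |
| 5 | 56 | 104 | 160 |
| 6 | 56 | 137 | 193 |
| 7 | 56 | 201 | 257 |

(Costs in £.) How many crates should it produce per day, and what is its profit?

x = 0 (shut down); profit = -£56

Compute π = P·x − TC at each output: x=0: -56; x=1: -94; x=2: -106; x=3: -99; x=4: -88; x=5: -85; x=6: -103; x=7: -152.
Profit is highest at x = 0. Equivalently, the lowest AVC in the table is 104/5 ≈ £20.80 at x = 5, and P = £15 falls below it — price never covers variable cost, so the firm shuts down and loses only its fixed cost.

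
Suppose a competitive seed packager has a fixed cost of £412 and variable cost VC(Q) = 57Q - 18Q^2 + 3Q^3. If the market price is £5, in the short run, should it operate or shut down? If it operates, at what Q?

Variable cost is VC = 57Q - 18Q^2 + 3Q^3, so AVC = VC/Q = 57 - 18Q + 3Q^2 and MC = dTC/dQ = 57 - 36Q + 9Q^2.
The AVC parabola has its vertex at Q = 18/6 = 3, where AVC = 57 - 18·3 + 3·3^2 = £30.
P = £5 lies below min AVC = £30; no output level covers variable cost.
Shutting down limits the loss to fixed cost, £412.

Shut down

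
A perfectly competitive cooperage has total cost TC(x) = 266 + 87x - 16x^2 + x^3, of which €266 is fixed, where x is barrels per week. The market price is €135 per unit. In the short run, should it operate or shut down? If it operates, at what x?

Produce at x = 12

From TC, MC = TC'(x) = 87 - 32x + 3x^2 and AVC = VC/x = 87 - 16x + x^2.
AVC hits its minimum where MC = AVC, at x = 8, giving min AVC = 87 - 16·8 + 8^2 = €23.
Because €135 ≥ €23, revenue can cover variable cost; the firm operates.
Solving P = MC: -48 - 32x + 3x^2 = 0 ⇒ x = -4/3 or 12. On the upward-sloping branch, x* = 12.
Check: AVC at x = 12 is €39 ≤ P, so revenue covers variable cost.
Profit = P·x − TC = 135·12 − 734 = €886.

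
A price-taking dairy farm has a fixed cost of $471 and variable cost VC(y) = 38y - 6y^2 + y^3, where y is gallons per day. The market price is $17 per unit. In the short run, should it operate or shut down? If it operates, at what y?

Shut down

Variable cost is VC = 38y - 6y^2 + y^3, so AVC = VC/y = 38 - 6y + y^2 and MC = dTC/dy = 38 - 12y + 3y^2.
The AVC parabola has its vertex at y = 6/2 = 3, where AVC = 38 - 6·3 + 3^2 = $29.
With P < min AVC ($17 < $29), every unit sold adds to the loss.
Best response: produce nothing and absorb the $471 fixed cost.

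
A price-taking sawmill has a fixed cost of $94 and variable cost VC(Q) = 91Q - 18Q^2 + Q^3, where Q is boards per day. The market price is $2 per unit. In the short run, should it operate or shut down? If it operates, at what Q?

Strip out fixed cost: VC = 91Q - 18Q^2 + Q^3. Then AVC = 91 - 18Q + Q^2 and MC = 91 - 36Q + 3Q^2.
The AVC parabola has its vertex at Q = 18/2 = 9, where AVC = 91 - 18·9 + 9^2 = $10.
With P < min AVC ($2 < $10), every unit sold adds to the loss.
Best response: produce nothing and absorb the $94 fixed cost.

Shut down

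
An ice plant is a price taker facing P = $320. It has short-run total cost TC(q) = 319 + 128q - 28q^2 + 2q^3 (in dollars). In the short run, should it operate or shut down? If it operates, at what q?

From TC, MC = TC'(q) = 128 - 56q + 6q^2 and AVC = VC/q = 128 - 28q + 2q^2.
AVC is minimized where dAVC/dq = -28 + 4q = 0, at q = 7; min AVC = 128 - 28·7 + 2·7^2 = $30.
Since P = $320 ≥ min AVC = $30, price covers variable cost and the firm should produce.
Solving P = MC: -192 - 56q + 6q^2 = 0 ⇒ q = -8/3 or 12. On the upward-sloping branch, q* = 12.
Check: AVC at q = 12 is $80 ≤ P, so revenue covers variable cost.
Profit = P·q − TC = 320·12 − 1279 = $2561.

Produce at q = 12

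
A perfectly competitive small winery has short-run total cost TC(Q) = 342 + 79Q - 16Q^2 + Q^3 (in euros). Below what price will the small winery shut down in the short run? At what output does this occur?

The firm shuts down when price falls below the minimum of average variable cost. AVC = VC/Q = 79 - 16Q + Q^2.
At the minimum of AVC, MC = AVC. MC = 79 - 32Q + 3Q^2; setting MC = AVC gives 2Q^2 - 16Q = 0, so Q = 8. min AVC = 15.
So the shutdown price is €15.

€15 per unit, at Q = 8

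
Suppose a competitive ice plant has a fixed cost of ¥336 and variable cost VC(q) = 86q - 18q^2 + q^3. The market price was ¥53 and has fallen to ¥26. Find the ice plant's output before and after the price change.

Output falls from 11 to 10

AVC = 86 - 18q + q^2, minimized at q = 9 where min AVC = ¥5. MC = 86 - 36q + 3q^2.
With P = ¥53 above the shutdown price, P = MC gives q = 11.
At P = ¥26 ≥ min AVC, set P = MC: q = 10. The firm stays open but cuts output.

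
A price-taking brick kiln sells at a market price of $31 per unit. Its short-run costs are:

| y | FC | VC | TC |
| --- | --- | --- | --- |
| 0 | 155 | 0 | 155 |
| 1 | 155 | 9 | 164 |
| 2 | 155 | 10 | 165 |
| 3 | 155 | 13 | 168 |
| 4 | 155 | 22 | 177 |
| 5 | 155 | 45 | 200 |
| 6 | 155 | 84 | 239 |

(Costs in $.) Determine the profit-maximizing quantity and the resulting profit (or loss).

y = 5; profit = -$45

Profit at each row (π = 31y − TC): y=0: -155; y=1: -133; y=2: -103; y=3: -75; y=4: -53; y=5: -45; y=6: -53.
Profit is maximized at y = 5. AVC there is 45/5 = $9 ≤ P, so producing beats shutting down (which would give -$155).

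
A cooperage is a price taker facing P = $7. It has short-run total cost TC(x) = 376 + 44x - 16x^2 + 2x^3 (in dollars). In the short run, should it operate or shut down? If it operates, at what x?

Shut down

Variable cost is VC = 44x - 16x^2 + 2x^3, so AVC = VC/x = 44 - 16x + 2x^2 and MC = dTC/dx = 44 - 32x + 6x^2.
AVC is minimized where dAVC/dx = -16 + 4x = 0, at x = 4; min AVC = 44 - 16·4 + 2·4^2 = $12.
Since P = $7 < min AVC = $12, price fails to cover variable cost at any output.
Shutting down limits the loss to fixed cost, $376.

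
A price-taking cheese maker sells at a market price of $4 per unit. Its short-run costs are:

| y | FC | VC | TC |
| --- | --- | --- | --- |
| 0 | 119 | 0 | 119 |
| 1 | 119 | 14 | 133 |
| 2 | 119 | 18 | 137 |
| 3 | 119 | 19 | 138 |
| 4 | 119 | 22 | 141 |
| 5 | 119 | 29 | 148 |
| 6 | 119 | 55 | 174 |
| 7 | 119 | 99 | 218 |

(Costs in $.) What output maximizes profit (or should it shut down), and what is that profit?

y = 0 (shut down); profit = -$119

Compute π = P·y − TC at each output: y=0: -119; y=1: -129; y=2: -129; y=3: -126; y=4: -125; y=5: -128; y=6: -150; y=7: -190.
Profit is highest at y = 0. Equivalently, the lowest AVC in the table is 22/4 ≈ $5.50 at y = 4, and P = $4 falls below it — price never covers variable cost, so the firm shuts down and loses only its fixed cost.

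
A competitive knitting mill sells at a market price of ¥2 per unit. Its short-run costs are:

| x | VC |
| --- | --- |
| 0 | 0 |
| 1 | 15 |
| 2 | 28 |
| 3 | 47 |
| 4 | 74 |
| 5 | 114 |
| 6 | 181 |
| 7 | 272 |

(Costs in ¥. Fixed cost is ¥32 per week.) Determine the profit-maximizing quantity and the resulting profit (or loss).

Profit at each row (π = 2x − TC): x=0: -32; x=1: -45; x=2: -56; x=3: -73; x=4: -98; x=5: -136; x=6: -201; x=7: -290.
Profit is highest at x = 0. Equivalently, the lowest AVC in the table is 28/2 ≈ ¥14 at x = 2, and P = ¥2 falls below it — price never covers variable cost, so the firm shuts down and loses only its fixed cost.

x = 0 (shut down); profit = -¥32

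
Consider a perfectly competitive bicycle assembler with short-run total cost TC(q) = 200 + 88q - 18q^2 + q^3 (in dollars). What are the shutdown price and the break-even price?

Shutdown price = $7; break-even price = $28

Shutdown price = min AVC. AVC = 88 - 18q + q^2, with vertex at q = 9 and minimum $7.
ATC = 200/q + 88 - 18q + q^2. Setting dATC/dq = −200/q^2 − 18 + 2q = 0 gives q = 10 (since 2·10^3 − 18·10^2 = 200).
min ATC = 200/10 + 88 − 18·10 + 10^2 = $28. That is the break-even price.
For $7 ≤ P < $28 the firm produces at a loss; below $7 it shuts down.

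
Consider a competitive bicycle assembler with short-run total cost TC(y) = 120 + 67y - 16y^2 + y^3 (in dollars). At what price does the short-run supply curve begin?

$3 per unit

The shutdown price is the minimum of AVC. VC = 67y - 16y^2 + y^3, so AVC = 67 - 16y + y^2.
At the minimum of AVC, MC = AVC. MC = 67 - 32y + 3y^2; setting MC = AVC gives 2y^2 - 16y = 0, so y = 8. min AVC = 3.
For P < $3 the firm produces nothing.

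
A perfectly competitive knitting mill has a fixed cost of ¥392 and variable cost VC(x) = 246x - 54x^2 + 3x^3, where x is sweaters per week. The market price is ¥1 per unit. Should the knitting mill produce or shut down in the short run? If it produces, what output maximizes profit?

From TC, MC = TC'(x) = 246 - 108x + 9x^2 and AVC = VC/x = 246 - 54x + 3x^2.
The AVC parabola has its vertex at x = 54/6 = 9, where AVC = 246 - 54·9 + 3·9^2 = ¥3.
Since P = ¥1 < min AVC = ¥3, price fails to cover variable cost at any output.
Shutting down limits the loss to fixed cost, ¥392.

Shut down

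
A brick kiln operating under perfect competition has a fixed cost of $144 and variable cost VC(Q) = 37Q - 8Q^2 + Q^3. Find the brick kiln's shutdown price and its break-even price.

Shutdown price = $21; break-even price = $49

AVC = 37 - 8Q + Q^2; minimized at Q = 4, giving min AVC = $21. That is the shutdown price.
ATC = 144/Q + 37 - 8Q + Q^2. Setting dATC/dQ = −144/Q^2 − 8 + 2Q = 0 gives Q = 6 (since 2·6^3 − 8·6^2 = 144).
min ATC = 144/6 + 37 − 8·6 + 6^2 = $49. That is the break-even price.
Between these two prices the firm operates at a loss; above $49 it earns a profit.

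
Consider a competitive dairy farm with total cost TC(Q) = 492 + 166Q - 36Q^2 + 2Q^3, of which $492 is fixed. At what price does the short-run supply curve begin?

The firm shuts down when price falls below the minimum of average variable cost. AVC = VC/Q = 166 - 36Q + 2Q^2.
dAVC/dQ = -36 + 4Q = 0 gives Q = 9. min AVC = 166 - 36·9 + 2·9^2 = 4.
The firm shuts down for any P below $4.

$4 per unit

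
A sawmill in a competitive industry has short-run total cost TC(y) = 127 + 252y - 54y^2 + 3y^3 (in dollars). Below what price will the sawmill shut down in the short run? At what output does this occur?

$9 per unit, at y = 9

Short-run supply begins at min AVC. From VC = 252y - 54y^2 + 3y^3, AVC = 252 - 54y + 3y^2.
At the minimum of AVC, MC = AVC. MC = 252 - 108y + 9y^2; setting MC = AVC gives 6y^2 - 54y = 0, so y = 9. min AVC = 9.
So the shutdown price is $9.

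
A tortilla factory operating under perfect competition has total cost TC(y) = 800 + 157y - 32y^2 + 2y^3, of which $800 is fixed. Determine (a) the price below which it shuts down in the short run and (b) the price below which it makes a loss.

Shutdown price = $29; break-even price = $117

AVC = 157 - 32y + 2y^2; minimized at y = 8, giving min AVC = $29. That is the shutdown price.
ATC = 800/y + 157 - 32y + 2y^2. Setting dATC/dy = −800/y^2 − 32 + 4y = 0 gives y = 10 (since 4·10^3 − 32·10^2 = 800).
min ATC = 800/10 + 157 − 32·10 + 2·10^2 = $117. That is the break-even price.
Between these two prices the firm operates at a loss; above $117 it earns a profit.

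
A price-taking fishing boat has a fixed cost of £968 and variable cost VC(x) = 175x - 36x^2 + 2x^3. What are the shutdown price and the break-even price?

Shutdown price = min AVC. AVC = 175 - 36x + 2x^2, with vertex at x = 9 and minimum £13.
ATC = 968/x + 175 - 36x + 2x^2. Setting dATC/dx = −968/x^2 − 36 + 4x = 0 gives x = 11 (since 4·11^3 − 36·11^2 = 968).
min ATC = 968/11 + 175 − 36·11 + 2·11^2 = £109. That is the break-even price.
For £13 ≤ P < £109 the firm produces at a loss; below £13 it shuts down.

Shutdown price = £13; break-even price = £109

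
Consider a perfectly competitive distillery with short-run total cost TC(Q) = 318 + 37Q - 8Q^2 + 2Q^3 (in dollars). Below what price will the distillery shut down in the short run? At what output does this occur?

$29 per unit, at Q = 2

The firm shuts down when price falls below the minimum of average variable cost. AVC = VC/Q = 37 - 8Q + 2Q^2.
dAVC/dQ = -8 + 4Q = 0 gives Q = 2. min AVC = 37 - 8·2 + 2·2^2 = 29.
The firm shuts down for any P below $29.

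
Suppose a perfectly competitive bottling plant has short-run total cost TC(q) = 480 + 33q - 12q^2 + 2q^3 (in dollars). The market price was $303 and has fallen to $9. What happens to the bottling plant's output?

MC = 33 - 24q + 6q^2; the shutdown threshold is min AVC = $15 (at q = 3).
With P = $303 above the shutdown price, P = MC gives q = 9.
At P = $9 < min AVC = $15, price no longer covers variable cost at any output, so the firm shuts down: q = 0.

Output falls from 9 to 0 (the firm shuts down)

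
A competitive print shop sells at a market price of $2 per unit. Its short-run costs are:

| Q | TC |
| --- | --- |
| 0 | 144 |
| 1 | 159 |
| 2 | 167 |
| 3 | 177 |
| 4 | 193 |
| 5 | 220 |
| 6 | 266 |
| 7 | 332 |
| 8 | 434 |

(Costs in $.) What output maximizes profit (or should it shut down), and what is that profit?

Compute π = P·Q − TC at each output: Q=0: -144; Q=1: -157; Q=2: -163; Q=3: -171; Q=4: -185; Q=5: -210; Q=6: -254; Q=7: -318; Q=8: -418.
Profit is highest at Q = 0. Equivalently, the lowest AVC in the table is 33/3 ≈ $11 at Q = 3, and P = $2 falls below it — price never covers variable cost, so the firm shuts down and loses only its fixed cost.

Q = 0 (shut down); profit = -$144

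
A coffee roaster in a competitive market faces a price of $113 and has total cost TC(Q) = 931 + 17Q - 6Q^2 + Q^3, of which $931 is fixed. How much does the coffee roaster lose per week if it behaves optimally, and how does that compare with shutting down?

AVC = 17 - 6Q + Q^2; min AVC = $8 at Q = 3. Since P = $113 ≥ min AVC, the firm produces.
With MC = 17 - 12Q + 3Q^2, P = MC on the upward-sloping part at Q* = 8.
TR = 113·8 = 904. TC = 931 + 264 = 1195. Profit = 904 − 1195 = -$291.
That loss of $291 beats the $931 the firm would lose by shutting down; producing recovers $640 of fixed cost.

Profit = -$291 at Q = 8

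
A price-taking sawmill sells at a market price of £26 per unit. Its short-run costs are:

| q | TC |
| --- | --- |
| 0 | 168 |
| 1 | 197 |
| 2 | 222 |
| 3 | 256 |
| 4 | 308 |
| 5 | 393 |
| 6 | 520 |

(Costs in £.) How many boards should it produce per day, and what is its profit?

q = 0 (shut down); profit = -£168

Tabulate TR − TC: q=0: -168; q=1: -171; q=2: -170; q=3: -178; q=4: -204; q=5: -263; q=6: -364.
Profit is highest at q = 0. Equivalently, the lowest AVC in the table is 54/2 ≈ £27 at q = 2, and P = £26 falls below it — price never covers variable cost, so the firm shuts down and loses only its fixed cost.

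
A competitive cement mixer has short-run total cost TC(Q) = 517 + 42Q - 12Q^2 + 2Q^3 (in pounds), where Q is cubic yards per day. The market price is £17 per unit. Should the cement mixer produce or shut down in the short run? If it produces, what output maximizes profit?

Strip out fixed cost: VC = 42Q - 12Q^2 + 2Q^3. Then AVC = 42 - 12Q + 2Q^2 and MC = 42 - 24Q + 6Q^2.
The AVC parabola has its vertex at Q = 12/4 = 3, where AVC = 42 - 12·3 + 2·3^2 = £24.
Since P = £17 < min AVC = £24, price fails to cover variable cost at any output.
Best response: produce nothing and absorb the £517 fixed cost.

Shut down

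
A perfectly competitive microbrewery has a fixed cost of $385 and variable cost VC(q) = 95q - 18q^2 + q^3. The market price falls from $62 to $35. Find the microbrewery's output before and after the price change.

Output falls from 11 to 10

MC = 95 - 36q + 3q^2; the shutdown threshold is min AVC = $14 (at q = 9).
With P = $62 above the shutdown price, P = MC gives q = 11.
At P = $35 ≥ min AVC, set P = MC: q = 10. The firm stays open but cuts output.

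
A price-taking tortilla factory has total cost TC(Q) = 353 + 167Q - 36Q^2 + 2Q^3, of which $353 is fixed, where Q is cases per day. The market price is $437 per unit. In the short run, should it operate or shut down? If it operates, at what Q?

Produce at Q = 15

Variable cost is VC = 167Q - 36Q^2 + 2Q^3, so AVC = VC/Q = 167 - 36Q + 2Q^2 and MC = dTC/dQ = 167 - 72Q + 6Q^2.
The AVC parabola has its vertex at Q = 36/4 = 9, where AVC = 167 - 36·9 + 2·9^2 = $5.
Since P = $437 ≥ min AVC = $5, price covers variable cost and the firm should produce.
P = MC gives -270 - 72Q + 6Q^2 = 0, with roots -3 and 15. Take the larger (rising MC): Q* = 15.
Check: AVC at Q = 15 is $77 ≤ P, so revenue covers variable cost.
Profit = P·Q − TC = 437·15 − 1508 = $5047.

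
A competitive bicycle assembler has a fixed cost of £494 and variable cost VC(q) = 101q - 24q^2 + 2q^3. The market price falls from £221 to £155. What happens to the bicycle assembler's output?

Output falls from 10 to 9

MC = 101 - 48q + 6q^2; the shutdown threshold is min AVC = £29 (at q = 6).
At P = £221 ≥ min AVC, set P = MC on the rising branch: q = 10.
At P = £155 ≥ min AVC, set P = MC: q = 9. The firm stays open but cuts output.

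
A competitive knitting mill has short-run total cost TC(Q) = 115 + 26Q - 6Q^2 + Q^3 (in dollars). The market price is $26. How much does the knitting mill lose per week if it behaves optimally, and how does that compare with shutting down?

AVC = 26 - 6Q + Q^2; min AVC = $17 at Q = 3. Since P = $26 ≥ min AVC, the firm produces.
With MC = 26 - 12Q + 3Q^2, P = MC on the upward-sloping part at Q* = 4.
TR = 26·4 = 104. TC = 115 + 72 = 187. Profit = 104 − 187 = -$83.
That loss of $83 beats the $115 the firm would lose by shutting down; producing recovers $32 of fixed cost.

Profit = -$83 at Q = 4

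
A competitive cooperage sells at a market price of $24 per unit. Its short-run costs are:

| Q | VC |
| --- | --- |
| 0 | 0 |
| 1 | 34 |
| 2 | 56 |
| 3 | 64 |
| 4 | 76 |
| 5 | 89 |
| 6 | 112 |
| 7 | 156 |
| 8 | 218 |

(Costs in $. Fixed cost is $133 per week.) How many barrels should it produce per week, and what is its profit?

Q = 6; profit = -$101

Compute π = P·Q − TC at each output: Q=0: -133; Q=1: -143; Q=2: -141; Q=3: -125; Q=4: -113; Q=5: -102; Q=6: -101; Q=7: -121; Q=8: -159.
Profit is maximized at Q = 6. AVC there is 112/6 = $18.67 ≤ P, so producing beats shutting down (which would give -$133).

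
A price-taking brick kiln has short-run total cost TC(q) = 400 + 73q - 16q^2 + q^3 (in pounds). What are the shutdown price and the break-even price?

Shutdown price = min AVC. AVC = 73 - 16q + q^2, with vertex at q = 8 and minimum £9.
ATC = 400/q + 73 - 16q + q^2. Setting dATC/dq = −400/q^2 − 16 + 2q = 0 gives q = 10 (since 2·10^3 − 16·10^2 = 400).
min ATC = 400/10 + 73 − 16·10 + 10^2 = £53. That is the break-even price.
For £9 ≤ P < £53 the firm produces at a loss; below £9 it shuts down.

Shutdown price = £9; break-even price = £53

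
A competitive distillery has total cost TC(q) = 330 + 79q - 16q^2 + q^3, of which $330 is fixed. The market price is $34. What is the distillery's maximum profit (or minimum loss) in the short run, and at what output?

Profit = -$168 at q = 9

AVC = 79 - 16q + q^2 has its minimum $15 at q = 8; price $34 clears that bar, so the firm operates.
MC = 79 - 32q + 3q^2. Setting P = MC and taking the root on the rising branch gives q* = 9.
TR = 34·9 = 306. TC = 330 + 144 = 474. Profit = 306 − 474 = -$168.
Shutting down would mean losing the fixed cost of $330, so operating at a loss of $168 is better by $162.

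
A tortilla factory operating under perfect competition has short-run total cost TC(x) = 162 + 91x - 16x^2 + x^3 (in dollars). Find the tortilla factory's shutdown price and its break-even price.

AVC = 91 - 16x + x^2; minimized at x = 8, giving min AVC = $27. That is the shutdown price.
ATC = 162/x + 91 - 16x + x^2. Setting dATC/dx = −162/x^2 − 16 + 2x = 0 gives x = 9 (since 2·9^3 − 16·9^2 = 162).
min ATC = 162/9 + 91 − 16·9 + 9^2 = $46. That is the break-even price.
For $27 ≤ P < $46 the firm produces at a loss; below $27 it shuts down.

Shutdown price = $27; break-even price = $46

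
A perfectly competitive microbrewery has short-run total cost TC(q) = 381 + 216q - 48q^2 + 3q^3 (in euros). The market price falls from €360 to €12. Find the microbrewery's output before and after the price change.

MC = 216 - 96q + 9q^2; the shutdown threshold is min AVC = €24 (at q = 8).
With P = €360 above the shutdown price, P = MC gives q = 12.
At P = €12 < min AVC = €24, price no longer covers variable cost at any output, so the firm shuts down: q = 0.

Output falls from 12 to 0 (the firm shuts down)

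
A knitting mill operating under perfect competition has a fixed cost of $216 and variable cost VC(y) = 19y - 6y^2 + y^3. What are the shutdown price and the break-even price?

Shutdown price = min AVC. AVC = 19 - 6y + y^2, with vertex at y = 3 and minimum $10.
ATC = 216/y + 19 - 6y + y^2. Setting dATC/dy = −216/y^2 − 6 + 2y = 0 gives y = 6 (since 2·6^3 − 6·6^2 = 216).
min ATC = 216/6 + 19 − 6·6 + 6^2 = $55. That is the break-even price.
Between these two prices the firm operates at a loss; above $55 it earns a profit.

Shutdown price = $10; break-even price = $55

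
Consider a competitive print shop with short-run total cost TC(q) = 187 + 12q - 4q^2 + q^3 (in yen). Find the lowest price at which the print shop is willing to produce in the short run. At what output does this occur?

¥8 per unit, at q = 2

The firm shuts down when price falls below the minimum of average variable cost. AVC = VC/q = 12 - 4q + q^2.
At the minimum of AVC, MC = AVC. MC = 12 - 8q + 3q^2; setting MC = AVC gives 2q^2 - 4q = 0, so q = 2. min AVC = 8.
So the shutdown price is ¥8.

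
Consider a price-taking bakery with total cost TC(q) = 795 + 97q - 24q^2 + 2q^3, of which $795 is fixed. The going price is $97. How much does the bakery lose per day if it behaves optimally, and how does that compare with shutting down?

Profit = -$283 at q = 8

AVC = 97 - 24q + 2q^2; min AVC = $25 at q = 6. Since P = $97 ≥ min AVC, the firm produces.
MC = 97 - 48q + 6q^2. Setting P = MC and taking the root on the rising branch gives q* = 8.
TR = 97·8 = 776. TC = 795 + 264 = 1059. Profit = 776 − 1059 = -$283.
Shutting down would mean losing the fixed cost of $795, so operating at a loss of $283 is better by $512.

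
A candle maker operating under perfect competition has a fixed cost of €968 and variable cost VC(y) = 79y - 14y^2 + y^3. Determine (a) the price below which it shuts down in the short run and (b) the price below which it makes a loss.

Shutdown price = €30; break-even price = €134

Shutdown price = min AVC. AVC = 79 - 14y + y^2, with vertex at y = 7 and minimum €30.
ATC = 968/y + 79 - 14y + y^2. Setting dATC/dy = −968/y^2 − 14 + 2y = 0 gives y = 11 (since 2·11^3 − 14·11^2 = 968).
min ATC = 968/11 + 79 − 14·11 + 11^2 = €134. That is the break-even price.
For €30 ≤ P < €134 the firm produces at a loss; below €30 it shuts down.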